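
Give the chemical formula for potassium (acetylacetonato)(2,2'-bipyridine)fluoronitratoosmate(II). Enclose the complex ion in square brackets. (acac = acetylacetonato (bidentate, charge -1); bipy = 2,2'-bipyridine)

K[Os(acac)(bipy)F(NO3)]

Ligands: 1 fluoro (F, -1), 1 nitrato (NO3, -1), 1 acetylacetonato (acac, -1), 1 2,2'-bipyridine (bipy, neutral). Ligand charge sum = -3.
With Os in oxidation state +2, the complex ion is [Os...]^1−.
Charge balance with potassium (+1) requires 1 complex ion per 1 potassium.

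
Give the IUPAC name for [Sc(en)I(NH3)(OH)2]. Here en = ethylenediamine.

There is no counter-ion, so the complex is neutral overall.
Ligand charges: 1×ethylenediamine (neutral), 1×iodo (-1 each), 1×ammine (neutral), 2×hydroxo (-1 each); total -3. So Sc + (-3) = 0, giving Sc = +3.
Ligands are named alphabetically: ammine before ethylenediamine before hydroxo before iodo.

ammine(ethylenediamine)dihydroxoiodoscandium(III)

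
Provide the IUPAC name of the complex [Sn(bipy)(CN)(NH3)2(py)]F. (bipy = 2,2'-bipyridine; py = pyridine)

diammine(2,2'-bipyridine)cyano(pyridine)tin(II) fluoride

The 1 fluoride counter-ion carries a total charge of -1, so each complex ion is 1+.
Ligand charges: 1×2,2'-bipyridine (neutral), 1×pyridine (neutral), 2×ammine (neutral), 1×cyano (-1 each); total -1. So Sn + (-1) = 1+, giving Sn = +2.
Ligands are named alphabetically: ammine before bipyridine before cyano before pyridine.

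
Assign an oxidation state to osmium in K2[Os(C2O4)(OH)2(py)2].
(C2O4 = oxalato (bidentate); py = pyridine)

2 potassium outside the brackets (+1 each) → the complex ion is 2−.
Ligand charges: 1×C2O4 = -2; 2×OH = -2; 2×py neutral; sum -4.
Os + (-4) = 2− ⇒ Os is +2.

+2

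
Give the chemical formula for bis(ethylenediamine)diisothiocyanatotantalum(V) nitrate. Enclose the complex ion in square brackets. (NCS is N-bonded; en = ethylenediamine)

Ligands: 2 isothiocyanato (NCS, -1), 2 ethylenediamine (en, neutral). Ligand charge sum = -2.
With Ta in oxidation state +5, the complex ion is [Ta...]^3+.
Charge balance with nitrate (-1) requires 1 complex ion per 3 nitrate.

[Ta(en)2(NCS)2](NO3)3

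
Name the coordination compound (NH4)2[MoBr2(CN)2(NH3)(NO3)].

ammonium amminedibromodicyanonitratomolybdate(III)

The 2 ammonium counter-ions carry a total charge of +2, so each complex ion is 2−.
Ligand charges: 2×cyano (-1 each), 1×nitrato (-1 each), 2×bromo (-1 each), 1×ammine (neutral); total -5. So Mo + (-5) = 2−, giving Mo = +3.
Ligands are named alphabetically: ammine before bromo before cyano before nitrato.
The complex ion is anionic, so molybdenum takes the -ate form molybdate(III).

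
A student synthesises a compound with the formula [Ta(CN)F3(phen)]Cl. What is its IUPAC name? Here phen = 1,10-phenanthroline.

cyanotrifluoro(1,10-phenanthroline)tantalum(V) chloride

The 1 chloride counter-ion carries a total charge of -1, so each complex ion is 1+.
Ligand charges: 1×1,10-phenanthroline (neutral), 1×cyano (-1 each), 3×fluoro (-1 each); total -4. So Ta + (-4) = 1+, giving Ta = +5.
Ligands are named alphabetically: cyano before fluoro before phenanthroline.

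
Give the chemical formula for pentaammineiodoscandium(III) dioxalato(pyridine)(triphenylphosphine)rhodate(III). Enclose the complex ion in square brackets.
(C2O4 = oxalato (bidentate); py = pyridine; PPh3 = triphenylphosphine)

[ScI(NH3)5][Rh(C2O4)2(PPh3)(py)]2

Cation [Sc…]: ligand charges -1, Sc(III) ⇒ ion charge 2+.
Anion [Rh…]: ligand charges -4, Rh(III) ⇒ ion charge 1−.
One 2+ cation requires 2 of the 1− anion.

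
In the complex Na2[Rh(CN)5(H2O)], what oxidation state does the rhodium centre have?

+3

2 sodium outside the brackets (+1 each) → the complex ion is 2−.
Ligand charges: 1×H2O neutral; 5×CN = -5; sum -5.
Rh + (-5) = 2− ⇒ Rh is +3.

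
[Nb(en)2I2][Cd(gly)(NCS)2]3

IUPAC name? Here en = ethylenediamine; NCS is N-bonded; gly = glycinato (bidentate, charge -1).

bis(ethylenediamine)diiodoniobium(V) (glycinato)diisothiocyanatocadmate(II)

Both ions are complex: the cation is named first with the plain metal name, the anion second with the -ate form; each ion's ligands are alphabetised independently.
Cadmium is always +2 in its complexes; the anion's ligand charges sum to -3, so the complex anion is 1−.
With 3 anions per cation, the cation must be 3×1 = 3+.
Cation: ligand charges sum to -2; for the ion to be 3+, Nb = +5.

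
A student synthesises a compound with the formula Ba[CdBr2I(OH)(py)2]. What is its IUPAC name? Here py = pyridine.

barium dibromohydroxoiodobis(pyridine)cadmate(II)

The 1 barium counter-ion carries a total charge of +2, so each complex ion is 2−.
Ligand charges: 2×bromo (-1 each), 1×iodo (-1 each), 2×pyridine (neutral), 1×hydroxo (-1 each); total -4. So Cd + (-4) = 2−, giving Cd = +2.
Ligands are named alphabetically: bromo before hydroxo before iodo before pyridine.
The complex ion is anionic, so cadmium takes the -ate form cadmate(II).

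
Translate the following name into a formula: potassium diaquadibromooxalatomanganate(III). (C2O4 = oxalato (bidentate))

Ligands: 2 bromo (Br, -1), 2 aqua (H2O, neutral), 1 oxalato (C2O4, -2). Ligand charge sum = -4.
With Mn in oxidation state +3, the complex ion is [Mn...]^1−.
Charge balance with potassium (+1) requires 1 complex ion per 1 potassium.

K[MnBr2(C2O4)(H2O)2]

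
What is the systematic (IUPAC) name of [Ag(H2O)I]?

There is no counter-ion, so the complex is neutral overall.
Ligand charges: 1×aqua (neutral), 1×iodo (-1 each); total -1. So Ag + (-1) = 0, giving Ag = +1.
Ligands are named alphabetically: aqua before iodo.

aquaiodosilver(I)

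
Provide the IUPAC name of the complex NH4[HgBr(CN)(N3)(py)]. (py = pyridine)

The 1 ammonium counter-ion carries a total charge of +1, so each complex ion is 1−.
Ligand charges: 1×bromo (-1 each), 1×azido (-1 each), 1×pyridine (neutral), 1×cyano (-1 each); total -3. So Hg + (-3) = 1−, giving Hg = +2.
Ligands are named alphabetically: azido before bromo before cyano before pyridine.
The complex ion is anionic, so mercury takes the -ate form mercurate(II).

ammonium azidobromocyano(pyridine)mercurate(II)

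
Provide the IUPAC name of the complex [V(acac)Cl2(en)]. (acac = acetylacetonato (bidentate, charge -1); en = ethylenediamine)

(acetylacetonato)dichloro(ethylenediamine)vanadium(III)

There is no counter-ion, so the complex is neutral overall.
Ligand charges: 1×acetylacetonato (-1 each), 2×chloro (-1 each), 1×ethylenediamine (neutral); total -3. So V + (-3) = 0, giving V = +3.
Ligands are named alphabetically: acetylacetonato before chloro before ethylenediamine.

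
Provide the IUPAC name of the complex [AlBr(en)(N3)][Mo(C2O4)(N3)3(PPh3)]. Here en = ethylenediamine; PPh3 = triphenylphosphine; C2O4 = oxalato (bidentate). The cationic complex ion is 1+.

The complex cation is given as 1+; its ligand charges sum to -2, so Al = +3.
A 1:1 salt means the anion carries the equal and opposite charge, 1−.
Anion: ligand charges sum to -5; for the ion to be 1−, Mo = +4.

azidobromo(ethylenediamine)aluminium(III) triazidooxalato(triphenylphosphine)molybdate(IV)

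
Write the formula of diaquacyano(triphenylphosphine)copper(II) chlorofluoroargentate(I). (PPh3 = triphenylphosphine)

[Cu(CN)(H2O)2(PPh3)][AgClF]

Cation [Cu…]: ligand charges -1, Cu(II) ⇒ ion charge 1+.
Anion [Ag…]: ligand charges -2, Ag(I) ⇒ ion charge 1−.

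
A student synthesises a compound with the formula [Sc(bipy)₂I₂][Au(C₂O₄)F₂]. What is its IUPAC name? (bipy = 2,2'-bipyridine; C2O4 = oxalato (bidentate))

bis(2,2'-bipyridine)diiodoscandium(III) difluorooxalatoaurate(III)

Both ions are complex: the cation is named first with the plain metal name, the anion second with the -ate form; each ion's ligands are alphabetised independently.
Scandium is always +3 in its complexes; the cation's ligand charges sum to -2, so the complex cation is 1+.
A 1:1 salt means the anion carries the equal and opposite charge, 1−.
Anion: ligand charges sum to -4; for the ion to be 1−, Au = +3.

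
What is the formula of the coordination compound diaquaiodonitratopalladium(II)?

Ligands: 1 iodo (I, -1), 1 nitrato (NO3, -1), 2 aqua (H2O, neutral). Ligand charge sum = -2.
With Pd in oxidation state +2, the complex ion is [Pd...].

[Pd(H2O)2I(NO3)]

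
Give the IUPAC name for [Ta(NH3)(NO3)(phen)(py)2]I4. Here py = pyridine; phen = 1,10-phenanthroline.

amminenitrato(1,10-phenanthroline)bis(pyridine)tantalum(V) iodide

The 4 iodide counter-ions carry a total charge of -4, so each complex ion is 4+.
Ligand charges: 2×pyridine (neutral), 1×ammine (neutral), 1×nitrato (-1 each), 1×1,10-phenanthroline (neutral); total -1. So Ta + (-1) = 4+, giving Ta = +5.
Ligands are named alphabetically: ammine before nitrato before phenanthroline before pyridine.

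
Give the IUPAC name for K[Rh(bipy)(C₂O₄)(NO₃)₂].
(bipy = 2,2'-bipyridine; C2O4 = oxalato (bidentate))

potassium (2,2'-bipyridine)dinitratooxalatorhodate(III)

The 1 potassium counter-ion carries a total charge of +1, so each complex ion is 1−.
Ligand charges: 2×nitrato (-1 each), 1×2,2'-bipyridine (neutral), 1×oxalato (-2 each); total -4. So Rh + (-4) = 1−, giving Rh = +3.
Ligands are named alphabetically: bipyridine before nitrato before oxalato.
The complex ion is anionic, so rhodium takes the -ate form rhodate(III).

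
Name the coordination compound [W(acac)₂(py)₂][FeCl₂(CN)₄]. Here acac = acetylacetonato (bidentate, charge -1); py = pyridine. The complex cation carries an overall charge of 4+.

Both ions are complex: the cation is named first with the plain metal name, the anion second with the -ate form; each ion's ligands are alphabetised independently.
The complex cation is given as 4+; its ligand charges sum to -2, so W = +6.
A 1:1 salt means the anion carries the equal and opposite charge, 4−.
Anion: ligand charges sum to -6; for the ion to be 4−, Fe = +2.

bis(acetylacetonato)bis(pyridine)tungsten(VI) dichlorotetracyanoferrate(II)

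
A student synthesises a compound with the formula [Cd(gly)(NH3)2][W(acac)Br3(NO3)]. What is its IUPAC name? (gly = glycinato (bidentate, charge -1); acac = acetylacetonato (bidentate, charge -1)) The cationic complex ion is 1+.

diammine(glycinato)cadmium(II) (acetylacetonato)tribromonitratotungstate(IV)

Both ions are complex: the cation is named first with the plain metal name, the anion second with the -ate form; each ion's ligands are alphabetised independently.
The complex cation is given as 1+; its ligand charges sum to -1, so Cd = +2.
A 1:1 salt means the anion carries the equal and opposite charge, 1−.
Anion: ligand charges sum to -5; for the ion to be 1−, W = +4.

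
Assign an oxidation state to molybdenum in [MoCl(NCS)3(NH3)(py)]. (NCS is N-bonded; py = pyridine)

+4

No counter-ion: the bracketed complex is neutral.
Ligand charges: 1×Cl = -1; 3×NCS = -3; 1×NH3 neutral; 1×py neutral; sum -4.
Mo + (-4) = 0 ⇒ Mo is +4.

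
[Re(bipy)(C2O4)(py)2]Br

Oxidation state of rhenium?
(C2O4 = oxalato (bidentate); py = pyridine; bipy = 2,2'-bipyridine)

1 bromide outside the brackets (-1 each) → the complex ion is 1+.
Ligand charges: 1×C2O4 = -2; 2×py neutral; 1×bipy neutral; sum -2.
Re + (-2) = 1+ ⇒ Re is +3.

+3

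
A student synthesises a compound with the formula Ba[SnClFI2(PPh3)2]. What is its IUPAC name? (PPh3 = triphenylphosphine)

The 1 barium counter-ion carries a total charge of +2, so each complex ion is 2−.
Ligand charges: 2×triphenylphosphine (neutral), 1×chloro (-1 each), 1×fluoro (-1 each), 2×iodo (-1 each); total -4. So Sn + (-4) = 2−, giving Sn = +2.
The complex ion is anionic, so tin takes the -ate form stannate(II).

barium chlorofluorodiiodobis(triphenylphosphine)stannate(II)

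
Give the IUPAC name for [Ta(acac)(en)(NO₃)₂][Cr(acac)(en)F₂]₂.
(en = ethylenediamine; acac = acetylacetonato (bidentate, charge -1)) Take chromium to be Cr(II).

Both ions are complex: the cation is named first with the plain metal name, the anion second with the -ate form; each ion's ligands are alphabetised independently.
Cr is given as +2; the anion's ligand charges sum to -3, so the complex anion is 1−.
With 2 anions per cation, the cation must be 2×1 = 2+.
Cation: ligand charges sum to -3; for the ion to be 2+, Ta = +5.

(acetylacetonato)(ethylenediamine)dinitratotantalum(V) (acetylacetonato)(ethylenediamine)difluorochromate(II)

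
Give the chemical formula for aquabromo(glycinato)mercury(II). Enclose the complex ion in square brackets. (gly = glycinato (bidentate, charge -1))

Ligands: 1 glycinato (gly, -1), 1 aqua (H2O, neutral), 1 bromo (Br, -1). Ligand charge sum = -2.
With Hg in oxidation state +2, the complex ion is [Hg...].

[HgBr(gly)(H2O)]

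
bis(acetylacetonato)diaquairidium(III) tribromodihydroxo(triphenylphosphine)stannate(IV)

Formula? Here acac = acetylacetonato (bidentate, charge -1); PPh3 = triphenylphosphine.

Cation [Ir…]: ligand charges -2, Ir(III) ⇒ ion charge 1+.
Anion [Sn…]: ligand charges -5, Sn(IV) ⇒ ion charge 1−.

[Ir(acac)2(H2O)2][SnBr3(OH)2(PPh3)]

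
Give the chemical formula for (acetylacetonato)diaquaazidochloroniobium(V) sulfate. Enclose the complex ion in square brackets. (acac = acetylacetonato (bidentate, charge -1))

[Nb(acac)Cl(H2O)2(N3)]SO4

Ligands: 1 azido (N3, -1), 2 aqua (H2O, neutral), 1 acetylacetonato (acac, -1), 1 chloro (Cl, -1). Ligand charge sum = -3.
With Nb in oxidation state +5, the complex ion is [Nb...]^2+.
Charge balance with sulfate (-2) requires 1 complex ion per 1 sulfate.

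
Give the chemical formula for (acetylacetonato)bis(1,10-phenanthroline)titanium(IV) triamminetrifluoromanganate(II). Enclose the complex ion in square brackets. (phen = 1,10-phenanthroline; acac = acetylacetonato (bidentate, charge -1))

Cation [Ti…]: ligand charges -1, Ti(IV) ⇒ ion charge 3+.
Anion [Mn…]: ligand charges -3, Mn(II) ⇒ ion charge 1−.
One 3+ cation requires 3 of the 1− anion.

[Ti(acac)(phen)2][MnF3(NH3)3]3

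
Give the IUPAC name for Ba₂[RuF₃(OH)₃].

barium trifluorotrihydroxoruthenate(II)

The 2 barium counter-ions carry a total charge of +4, so each complex ion is 4−.
Ligand charges: 3×fluoro (-1 each), 3×hydroxo (-1 each); total -6. So Ru + (-6) = 4−, giving Ru = +2.
Ligands are named alphabetically: fluoro before hydroxo.
The complex ion is anionic, so ruthenium takes the -ate form ruthenate(II).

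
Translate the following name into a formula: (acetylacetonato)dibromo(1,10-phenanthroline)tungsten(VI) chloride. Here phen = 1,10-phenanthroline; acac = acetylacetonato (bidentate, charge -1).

Ligands: 2 bromo (Br, -1), 1 1,10-phenanthroline (phen, neutral), 1 acetylacetonato (acac, -1). Ligand charge sum = -3.
With W in oxidation state +6, the complex ion is [W...]^3+.
Charge balance with chloride (-1) requires 1 complex ion per 3 chloride.

[W(acac)Br2(phen)]Cl3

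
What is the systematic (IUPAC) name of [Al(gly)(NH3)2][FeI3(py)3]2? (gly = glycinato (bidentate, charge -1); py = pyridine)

Both ions are complex: the cation is named first with the plain metal name, the anion second with the -ate form; each ion's ligands are alphabetised independently.
Aluminium is always +3 in its complexes; the cation's ligand charges sum to -1, so the complex cation is 2+.
With 2 anions per cation, each anion must be 2/2 = 1−.
Anion: ligand charges sum to -3; for the ion to be 1−, Fe = +2.

diammine(glycinato)aluminium(III) triiodotris(pyridine)ferrate(II)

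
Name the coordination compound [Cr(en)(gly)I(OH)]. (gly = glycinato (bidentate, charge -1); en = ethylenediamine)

There is no counter-ion, so the complex is neutral overall.
Ligand charges: 1×glycinato (-1 each), 1×ethylenediamine (neutral), 1×iodo (-1 each), 1×hydroxo (-1 each); total -3. So Cr + (-3) = 0, giving Cr = +3.
Ligands are named alphabetically: ethylenediamine before glycinato before hydroxo before iodo.

(ethylenediamine)(glycinato)hydroxoiodochromium(III)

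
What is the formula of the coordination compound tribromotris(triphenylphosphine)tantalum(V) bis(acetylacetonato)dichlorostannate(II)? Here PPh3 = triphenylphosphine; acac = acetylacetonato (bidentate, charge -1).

[TaBr3(PPh3)3][Sn(acac)2Cl2]

Cation [Ta…]: ligand charges -3, Ta(V) ⇒ ion charge 2+.
Anion [Sn…]: ligand charges -4, Sn(II) ⇒ ion charge 2−.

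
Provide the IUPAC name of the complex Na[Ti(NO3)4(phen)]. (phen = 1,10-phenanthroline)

The 1 sodium counter-ion carries a total charge of +1, so each complex ion is 1−.
Ligand charges: 4×nitrato (-1 each), 1×1,10-phenanthroline (neutral); total -4. So Ti + (-4) = 1−, giving Ti = +3.
The complex ion is anionic, so titanium takes the -ate form titanate(III).

sodium tetranitrato(1,10-phenanthroline)titanate(III)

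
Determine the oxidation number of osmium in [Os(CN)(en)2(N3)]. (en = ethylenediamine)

No counter-ion: the bracketed complex is neutral.
Ligand charges: 2×en neutral; 1×N3 = -1; 1×CN = -1; sum -2.
Os + (-2) = 0 ⇒ Os is +2.

+2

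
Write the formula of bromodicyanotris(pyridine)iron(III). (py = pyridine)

Ligands: 3 pyridine (py, neutral), 1 bromo (Br, -1), 2 cyano (CN, -1). Ligand charge sum = -3.
With Fe in oxidation state +3, the complex ion is [Fe...].

[FeBr(CN)2(py)3]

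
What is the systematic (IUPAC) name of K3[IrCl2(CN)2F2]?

The 3 potassium counter-ions carry a total charge of +3, so each complex ion is 3−.
Ligand charges: 2×chloro (-1 each), 2×fluoro (-1 each), 2×cyano (-1 each); total -6. So Ir + (-6) = 3−, giving Ir = +3.
The complex ion is anionic, so iridium takes the -ate form iridate(III).

potassium dichlorodicyanodifluoroiridate(III)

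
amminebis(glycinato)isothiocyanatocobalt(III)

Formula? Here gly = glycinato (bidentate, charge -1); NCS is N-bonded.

[Co(gly)2(NCS)(NH3)]

Ligands: 2 glycinato (gly, -1), 1 ammine (NH3, neutral), 1 isothiocyanato (NCS, -1). Ligand charge sum = -3.
With Co in oxidation state +3, the complex ion is [Co...].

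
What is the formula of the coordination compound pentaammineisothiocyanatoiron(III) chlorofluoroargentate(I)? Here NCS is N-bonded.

[Fe(NCS)(NH3)5][AgClF]2

Cation [Fe…]: ligand charges -1, Fe(III) ⇒ ion charge 2+.
Anion [Ag…]: ligand charges -2, Ag(I) ⇒ ion charge 1−.
One 2+ cation requires 2 of the 1− anion.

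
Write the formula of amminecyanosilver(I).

[Ag(CN)(NH3)]

Ligands: 1 ammine (NH3, neutral), 1 cyano (CN, -1). Ligand charge sum = -1.
With Ag in oxidation state +1, the complex ion is [Ag...].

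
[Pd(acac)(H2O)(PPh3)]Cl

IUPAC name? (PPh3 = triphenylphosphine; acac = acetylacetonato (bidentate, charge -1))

(acetylacetonato)aqua(triphenylphosphine)palladium(II) chloride

The 1 chloride counter-ion carries a total charge of -1, so each complex ion is 1+.
Ligand charges: 1×triphenylphosphine (neutral), 1×acetylacetonato (-1 each), 1×aqua (neutral); total -1. So Pd + (-1) = 1+, giving Pd = +2.
Ligands are named alphabetically: acetylacetonato before aqua before triphenylphosphine.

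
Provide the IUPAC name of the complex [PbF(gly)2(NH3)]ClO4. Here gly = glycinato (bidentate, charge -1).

amminefluorobis(glycinato)lead(IV) perchlorate

The 1 perchlorate counter-ion carries a total charge of -1, so each complex ion is 1+.
Ligand charges: 2×glycinato (-1 each), 1×fluoro (-1 each), 1×ammine (neutral); total -3. So Pb + (-3) = 1+, giving Pb = +4.
Ligands are named alphabetically: ammine before fluoro before glycinato.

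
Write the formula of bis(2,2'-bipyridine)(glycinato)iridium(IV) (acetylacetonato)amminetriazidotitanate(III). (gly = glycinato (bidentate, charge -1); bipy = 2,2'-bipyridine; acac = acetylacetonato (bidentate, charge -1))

[Ir(bipy)2(gly)][Ti(acac)(N3)3(NH3)]3

Cation [Ir…]: ligand charges -1, Ir(IV) ⇒ ion charge 3+.
Anion [Ti…]: ligand charges -4, Ti(III) ⇒ ion charge 1−.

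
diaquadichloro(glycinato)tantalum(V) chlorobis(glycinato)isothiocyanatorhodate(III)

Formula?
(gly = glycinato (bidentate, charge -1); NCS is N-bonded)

Cation [Ta…]: ligand charges -3, Ta(V) ⇒ ion charge 2+.
Anion [Rh…]: ligand charges -4, Rh(III) ⇒ ion charge 1−.
One 2+ cation requires 2 of the 1− anion.

[TaCl2(gly)(H2O)2][RhCl(gly)2(NCS)]2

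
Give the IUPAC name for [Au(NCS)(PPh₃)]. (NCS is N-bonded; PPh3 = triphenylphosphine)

There is no counter-ion, so the complex is neutral overall.
Ligand charges: 1×isothiocyanato (-1 each), 1×triphenylphosphine (neutral); total -1. So Au + (-1) = 0, giving Au = +1.
Ligands are named alphabetically: isothiocyanato before triphenylphosphine.

isothiocyanato(triphenylphosphine)gold(I)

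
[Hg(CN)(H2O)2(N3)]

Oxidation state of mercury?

+2

No counter-ion: the bracketed complex is neutral.
Ligand charges: 1×CN = -1; 1×N3 = -1; 2×H2O neutral; sum -2.
Hg + (-2) = 0 ⇒ Hg is +2.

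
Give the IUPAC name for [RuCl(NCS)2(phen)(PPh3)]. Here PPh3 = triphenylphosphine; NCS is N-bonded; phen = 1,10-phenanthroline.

There is no counter-ion, so the complex is neutral overall.
Ligand charges: 1×triphenylphosphine (neutral), 2×isothiocyanato (-1 each), 1×chloro (-1 each), 1×1,10-phenanthroline (neutral); total -3. So Ru + (-3) = 0, giving Ru = +3.
Ligands are named alphabetically: chloro before isothiocyanato before phenanthroline before triphenylphosphine.

chlorodiisothiocyanato(1,10-phenanthroline)(triphenylphosphine)ruthenium(III)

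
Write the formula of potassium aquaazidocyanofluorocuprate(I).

Ligands: 1 azido (N3, -1), 1 fluoro (F, -1), 1 aqua (H2O, neutral), 1 cyano (CN, -1). Ligand charge sum = -3.
Charge balance with potassium (+1) requires 1 complex ion per 2 potassium.

K2[Cu(CN)F(H2O)(N3)]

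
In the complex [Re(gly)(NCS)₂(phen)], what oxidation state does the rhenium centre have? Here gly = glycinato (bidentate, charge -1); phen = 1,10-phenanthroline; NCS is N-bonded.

+3

No counter-ion: the bracketed complex is neutral.
Ligand charges: 1×gly = -1; 1×phen neutral; 2×NCS = -2; sum -3.
Re + (-3) = 0 ⇒ Re is +3.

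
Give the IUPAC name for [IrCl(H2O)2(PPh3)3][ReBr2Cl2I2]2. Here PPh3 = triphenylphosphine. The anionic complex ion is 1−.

The complex anion is given as 1−; its ligand charges sum to -6, so Re = +5.
With 2 anions per cation, the cation must be 2×1 = 2+.
Cation: ligand charges sum to -1; for the ion to be 2+, Ir = +3.

diaquachlorotris(triphenylphosphine)iridium(III) dibromodichlorodiiodorhenate(V)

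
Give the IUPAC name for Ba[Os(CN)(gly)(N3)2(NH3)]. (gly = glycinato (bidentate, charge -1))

barium amminediazidocyano(glycinato)osmate(II)

The 1 barium counter-ion carries a total charge of +2, so each complex ion is 2−.
Ligand charges: 2×azido (-1 each), 1×glycinato (-1 each), 1×ammine (neutral), 1×cyano (-1 each); total -4. So Os + (-4) = 2−, giving Os = +2.
Ligands are named alphabetically: ammine before azido before cyano before glycinato.
The complex ion is anionic, so osmium takes the -ate form osmate(II).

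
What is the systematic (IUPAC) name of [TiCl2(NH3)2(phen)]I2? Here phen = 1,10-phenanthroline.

diamminedichloro(1,10-phenanthroline)titanium(IV) iodide

The 2 iodide counter-ions carry a total charge of -2, so each complex ion is 2+.
Ligand charges: 2×ammine (neutral), 1×1,10-phenanthroline (neutral), 2×chloro (-1 each); total -2. So Ti + (-2) = 2+, giving Ti = +4.
Ligands are named alphabetically: ammine before chloro before phenanthroline.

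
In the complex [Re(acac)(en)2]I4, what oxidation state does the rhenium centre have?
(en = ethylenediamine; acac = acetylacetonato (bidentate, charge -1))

4 iodide outside the brackets (-1 each) → the complex ion is 4+.
Ligand charges: 2×en neutral; 1×acac = -1; sum -1.
Re + (-1) = 4+ ⇒ Re is +5.

+5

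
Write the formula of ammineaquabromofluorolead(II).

[PbBrF(H2O)(NH3)]

Ligands: 1 aqua (H2O, neutral), 1 bromo (Br, -1), 1 fluoro (F, -1), 1 ammine (NH3, neutral). Ligand charge sum = -2.
With Pb in oxidation state +2, the complex ion is [Pb...].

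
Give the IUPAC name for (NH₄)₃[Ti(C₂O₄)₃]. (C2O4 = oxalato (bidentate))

ammonium trioxalatotitanate(III)

The 3 ammonium counter-ions carry a total charge of +3, so each complex ion is 3−.
Ligand charges: 3×oxalato (-2 each); total -6. So Ti + (-6) = 3−, giving Ti = +3.
The complex ion is anionic, so titanium takes the -ate form titanate(III).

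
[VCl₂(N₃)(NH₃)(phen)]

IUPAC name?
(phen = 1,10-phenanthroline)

There is no counter-ion, so the complex is neutral overall.
Ligand charges: 1×1,10-phenanthroline (neutral), 1×azido (-1 each), 1×ammine (neutral), 2×chloro (-1 each); total -3. So V + (-3) = 0, giving V = +3.
Ligands are named alphabetically: ammine before azido before chloro before phenanthroline.

ammineazidodichloro(1,10-phenanthroline)vanadium(III)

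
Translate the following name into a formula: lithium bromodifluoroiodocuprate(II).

Li2[CuBrF2I]

Ligands: 1 bromo (Br, -1), 1 iodo (I, -1), 2 fluoro (F, -1). Ligand charge sum = -4.
Charge balance with lithium (+1) requires 1 complex ion per 2 lithium.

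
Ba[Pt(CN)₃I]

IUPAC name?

The 1 barium counter-ion carries a total charge of +2, so each complex ion is 2−.
Ligand charges: 1×iodo (-1 each), 3×cyano (-1 each); total -4. So Pt + (-4) = 2−, giving Pt = +2.
The complex ion is anionic, so platinum takes the -ate form platinate(II).

barium tricyanoiodoplatinate(II)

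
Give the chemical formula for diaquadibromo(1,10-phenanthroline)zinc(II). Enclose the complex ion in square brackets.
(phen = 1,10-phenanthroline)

Ligands: 1 1,10-phenanthroline (phen, neutral), 2 bromo (Br, -1), 2 aqua (H2O, neutral). Ligand charge sum = -2.
With Zn in oxidation state +2, the complex ion is [Zn...].

[ZnBr2(H2O)2(phen)]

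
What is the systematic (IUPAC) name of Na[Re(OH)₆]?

sodium hexahydroxorhenate(V)

The 1 sodium counter-ion carries a total charge of +1, so each complex ion is 1−.
Ligand charges: 6×hydroxo (-1 each); total -6. So Re + (-6) = 1−, giving Re = +5.
The complex ion is anionic, so rhenium takes the -ate form rhenate(V).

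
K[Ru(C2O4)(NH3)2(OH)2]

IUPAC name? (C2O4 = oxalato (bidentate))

potassium diamminedihydroxooxalatoruthenate(III)

The 1 potassium counter-ion carries a total charge of +1, so each complex ion is 1−.
Ligand charges: 2×hydroxo (-1 each), 1×oxalato (-2 each), 2×ammine (neutral); total -4. So Ru + (-4) = 1−, giving Ru = +3.
The complex ion is anionic, so ruthenium takes the -ate form ruthenate(III).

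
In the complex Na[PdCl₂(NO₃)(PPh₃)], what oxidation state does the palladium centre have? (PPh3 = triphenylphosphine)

+2

1 sodium outside the brackets (+1 each) → the complex ion is 1−.
Ligand charges: 2×Cl = -2; 1×PPh3 neutral; 1×NO3 = -1; sum -3.
Pd + (-3) = 1− ⇒ Pd is +2.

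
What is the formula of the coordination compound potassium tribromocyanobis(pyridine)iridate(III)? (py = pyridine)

K[IrBr3(CN)(py)2]

Ligands: 1 cyano (CN, -1), 3 bromo (Br, -1), 2 pyridine (py, neutral). Ligand charge sum = -4.
With Ir in oxidation state +3, the complex ion is [Ir...]^1−.
Charge balance with potassium (+1) requires 1 complex ion per 1 potassium.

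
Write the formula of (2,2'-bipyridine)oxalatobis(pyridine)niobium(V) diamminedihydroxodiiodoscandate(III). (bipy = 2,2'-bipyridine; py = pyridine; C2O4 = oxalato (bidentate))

[Nb(bipy)(C2O4)(py)2][ScI2(NH3)2(OH)2]3

Cation [Nb…]: ligand charges -2, Nb(V) ⇒ ion charge 3+.
Anion [Sc…]: ligand charges -4, Sc(III) ⇒ ion charge 1−.
One 3+ cation requires 3 of the 1− anion.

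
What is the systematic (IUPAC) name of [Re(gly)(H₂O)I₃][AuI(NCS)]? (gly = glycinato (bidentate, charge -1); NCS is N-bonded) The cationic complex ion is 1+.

The complex cation is given as 1+; its ligand charges sum to -4, so Re = +5.
A 1:1 salt means the anion carries the equal and opposite charge, 1−.
Anion: ligand charges sum to -2; for the ion to be 1−, Au = +1.

aqua(glycinato)triiodorhenium(V) iodoisothiocyanatoaurate(I)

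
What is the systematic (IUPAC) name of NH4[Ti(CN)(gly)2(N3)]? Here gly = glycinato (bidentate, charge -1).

ammonium azidocyanobis(glycinato)titanate(III)

The 1 ammonium counter-ion carries a total charge of +1, so each complex ion is 1−.
Ligand charges: 1×azido (-1 each), 1×cyano (-1 each), 2×glycinato (-1 each); total -4. So Ti + (-4) = 1−, giving Ti = +3.
Ligands are named alphabetically: azido before cyano before glycinato.
The complex ion is anionic, so titanium takes the -ate form titanate(III).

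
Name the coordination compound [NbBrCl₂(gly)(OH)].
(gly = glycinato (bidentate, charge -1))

bromodichloro(glycinato)hydroxoniobium(V)

There is no counter-ion, so the complex is neutral overall.
Ligand charges: 2×chloro (-1 each), 1×bromo (-1 each), 1×glycinato (-1 each), 1×hydroxo (-1 each); total -5. So Nb + (-5) = 0, giving Nb = +5.
Ligands are named alphabetically: bromo before chloro before glycinato before hydroxo.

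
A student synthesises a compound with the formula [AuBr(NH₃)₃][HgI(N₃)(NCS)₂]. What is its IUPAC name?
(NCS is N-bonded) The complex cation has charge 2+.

triamminebromogold(III) azidoiododiisothiocyanatomercurate(II)

Both ions are complex: the cation is named first with the plain metal name, the anion second with the -ate form; each ion's ligands are alphabetised independently.
The complex cation is given as 2+; its ligand charges sum to -1, so Au = +3.
A 1:1 salt means the anion carries the equal and opposite charge, 2−.
Anion: ligand charges sum to -4; for the ion to be 2−, Hg = +2.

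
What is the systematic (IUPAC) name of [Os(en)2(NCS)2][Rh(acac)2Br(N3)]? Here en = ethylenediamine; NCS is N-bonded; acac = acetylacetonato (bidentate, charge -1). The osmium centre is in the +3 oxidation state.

bis(ethylenediamine)diisothiocyanatoosmium(III) bis(acetylacetonato)azidobromorhodate(III)

Os is given as +3; the cation's ligand charges sum to -2, so the complex cation is 1+.
A 1:1 salt means the anion carries the equal and opposite charge, 1−.
Anion: ligand charges sum to -4; for the ion to be 1−, Rh = +3.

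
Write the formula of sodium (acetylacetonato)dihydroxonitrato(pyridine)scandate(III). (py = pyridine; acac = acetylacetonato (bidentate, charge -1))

Na[Sc(acac)(NO3)(OH)2(py)]

Ligands: 1 pyridine (py, neutral), 1 nitrato (NO3, -1), 2 hydroxo (OH, -1), 1 acetylacetonato (acac, -1). Ligand charge sum = -4.
Charge balance with sodium (+1) requires 1 complex ion per 1 sodium.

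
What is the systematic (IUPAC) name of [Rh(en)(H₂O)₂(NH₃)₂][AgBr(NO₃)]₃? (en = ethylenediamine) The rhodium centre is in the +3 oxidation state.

diamminediaqua(ethylenediamine)rhodium(III) bromonitratoargentate(I)

Both ions are complex: the cation is named first with the plain metal name, the anion second with the -ate form; each ion's ligands are alphabetised independently.
Rh is given as +3; the cation's ligand charges sum to 0, so the complex cation is 3+.
With 3 anions per cation, each anion must be 3/3 = 1−.
Anion: ligand charges sum to -2; for the ion to be 1−, Ag = +1.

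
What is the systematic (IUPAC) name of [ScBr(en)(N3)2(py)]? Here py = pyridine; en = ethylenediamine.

There is no counter-ion, so the complex is neutral overall.
Ligand charges: 1×pyridine (neutral), 1×ethylenediamine (neutral), 2×azido (-1 each), 1×bromo (-1 each); total -3. So Sc + (-3) = 0, giving Sc = +3.
Ligands are named alphabetically: azido before bromo before ethylenediamine before pyridine.

diazidobromo(ethylenediamine)(pyridine)scandium(III)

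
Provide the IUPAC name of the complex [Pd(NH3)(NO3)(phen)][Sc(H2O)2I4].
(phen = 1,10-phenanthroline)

amminenitrato(1,10-phenanthroline)palladium(II) diaquatetraiodoscandate(III)

Scandium is always +3 in its complexes; the anion's ligand charges sum to -4, so the complex anion is 1−.
A 1:1 salt means the cation carries the equal and opposite charge, 1+.
Cation: ligand charges sum to -1; for the ion to be 1+, Pd = +2.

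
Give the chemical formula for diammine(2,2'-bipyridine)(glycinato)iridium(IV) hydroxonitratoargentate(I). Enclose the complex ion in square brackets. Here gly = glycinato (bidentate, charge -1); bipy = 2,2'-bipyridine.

Cation [Ir…]: ligand charges -1, Ir(IV) ⇒ ion charge 3+.
Anion [Ag…]: ligand charges -2, Ag(I) ⇒ ion charge 1−.
One 3+ cation requires 3 of the 1− anion.

[Ir(bipy)(gly)(NH3)2][Ag(NO3)(OH)]3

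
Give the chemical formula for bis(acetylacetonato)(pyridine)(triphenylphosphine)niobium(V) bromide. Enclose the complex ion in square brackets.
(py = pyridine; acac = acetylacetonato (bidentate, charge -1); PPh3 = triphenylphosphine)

[Nb(acac)2(PPh3)(py)]Br3

Ligands: 1 pyridine (py, neutral), 2 acetylacetonato (acac, -1), 1 triphenylphosphine (PPh3, neutral). Ligand charge sum = -2.
With Nb in oxidation state +5, the complex ion is [Nb...]^3+.
Charge balance with bromide (-1) requires 1 complex ion per 3 bromide.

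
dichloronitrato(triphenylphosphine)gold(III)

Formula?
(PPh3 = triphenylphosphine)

Ligands: 2 chloro (Cl, -1), 1 triphenylphosphine (PPh3, neutral), 1 nitrato (NO3, -1). Ligand charge sum = -3.
With Au in oxidation state +3, the complex ion is [Au...].

[AuCl2(NO3)(PPh3)]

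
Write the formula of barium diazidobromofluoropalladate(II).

Ligands: 1 bromo (Br, -1), 1 fluoro (F, -1), 2 azido (N3, -1). Ligand charge sum = -4.
Charge balance with barium (+2) requires 1 complex ion per 1 barium.

Ba[PdBrF(N3)2]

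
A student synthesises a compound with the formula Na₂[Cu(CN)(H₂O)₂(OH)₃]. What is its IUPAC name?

The 2 sodium counter-ions carry a total charge of +2, so each complex ion is 2−.
Ligand charges: 2×aqua (neutral), 1×cyano (-1 each), 3×hydroxo (-1 each); total -4. So Cu + (-4) = 2−, giving Cu = +2.
Ligands are named alphabetically: aqua before cyano before hydroxo.
The complex ion is anionic, so copper takes the -ate form cuprate(II).

sodium diaquacyanotrihydroxocuprate(II)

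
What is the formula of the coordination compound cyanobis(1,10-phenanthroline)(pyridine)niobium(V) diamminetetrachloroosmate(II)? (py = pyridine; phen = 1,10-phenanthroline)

Cation [Nb…]: ligand charges -1, Nb(V) ⇒ ion charge 4+.
Anion [Os…]: ligand charges -4, Os(II) ⇒ ion charge 2−.
One 4+ cation requires 2 of the 2− anion.

[Nb(CN)(phen)2(py)][OsCl4(NH3)2]2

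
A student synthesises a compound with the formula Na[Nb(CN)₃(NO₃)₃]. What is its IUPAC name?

The 1 sodium counter-ion carries a total charge of +1, so each complex ion is 1−.
Ligand charges: 3×cyano (-1 each), 3×nitrato (-1 each); total -6. So Nb + (-6) = 1−, giving Nb = +5.
The complex ion is anionic, so niobium takes the -ate form niobate(V).

sodium tricyanotrinitratoniobate(V)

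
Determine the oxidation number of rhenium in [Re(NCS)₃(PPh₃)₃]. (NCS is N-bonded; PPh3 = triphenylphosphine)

No counter-ion: the bracketed complex is neutral.
Ligand charges: 3×NCS = -3; 3×PPh3 neutral; sum -3.
Re + (-3) = 0 ⇒ Re is +3.

+3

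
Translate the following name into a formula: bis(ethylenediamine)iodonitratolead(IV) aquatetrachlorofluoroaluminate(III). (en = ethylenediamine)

Cation [Pb…]: ligand charges -2, Pb(IV) ⇒ ion charge 2+.
Anion [Al…]: ligand charges -5, Al(III) ⇒ ion charge 2−.
One 2+ cation balances one 2− anion.

[Pb(en)2I(NO3)][AlCl4F(H2O)]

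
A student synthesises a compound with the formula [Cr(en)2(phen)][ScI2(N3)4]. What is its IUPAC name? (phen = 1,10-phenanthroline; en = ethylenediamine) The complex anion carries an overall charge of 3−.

bis(ethylenediamine)(1,10-phenanthroline)chromium(III) tetraazidodiiodoscandate(III)

Both ions are complex: the cation is named first with the plain metal name, the anion second with the -ate form; each ion's ligands are alphabetised independently.
The complex anion is given as 3−; its ligand charges sum to -6, so Sc = +3.
A 1:1 salt means the cation carries the equal and opposite charge, 3+.
Cation: ligand charges sum to 0; for the ion to be 3+, Cr = +3.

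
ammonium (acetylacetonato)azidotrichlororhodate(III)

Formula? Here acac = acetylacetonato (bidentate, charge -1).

Ligands: 3 chloro (Cl, -1), 1 acetylacetonato (acac, -1), 1 azido (N3, -1). Ligand charge sum = -5.
Charge balance with ammonium (+1) requires 1 complex ion per 2 ammonium.

(NH4)2[Rh(acac)Cl3(N3)]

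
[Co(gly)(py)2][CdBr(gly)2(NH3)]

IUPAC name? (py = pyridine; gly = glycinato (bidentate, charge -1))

(glycinato)bis(pyridine)cobalt(II) amminebromobis(glycinato)cadmate(II)

Both ions are complex: the cation is named first with the plain metal name, the anion second with the -ate form; each ion's ligands are alphabetised independently.
Cadmium is always +2 in its complexes; the anion's ligand charges sum to -3, so the complex anion is 1−.
A 1:1 salt means the cation carries the equal and opposite charge, 1+.
Cation: ligand charges sum to -1; for the ion to be 1+, Co = +2.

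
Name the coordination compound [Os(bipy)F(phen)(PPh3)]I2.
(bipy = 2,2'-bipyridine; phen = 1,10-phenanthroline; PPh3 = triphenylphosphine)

(2,2'-bipyridine)fluoro(1,10-phenanthroline)(triphenylphosphine)osmium(III) iodide

The 2 iodide counter-ions carry a total charge of -2, so each complex ion is 2+.
Ligand charges: 1×2,2'-bipyridine (neutral), 1×1,10-phenanthroline (neutral), 1×fluoro (-1 each), 1×triphenylphosphine (neutral); total -1. So Os + (-1) = 2+, giving Os = +3.
Ligands are named alphabetically: bipyridine before fluoro before phenanthroline before triphenylphosphine.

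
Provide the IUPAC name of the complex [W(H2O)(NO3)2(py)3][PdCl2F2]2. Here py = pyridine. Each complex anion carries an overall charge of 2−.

aquadinitratotris(pyridine)tungsten(VI) dichlorodifluoropalladate(II)

The complex anion is given as 2−; its ligand charges sum to -4, so Pd = +2.
With 2 anions per cation, the cation must be 2×2 = 4+.
Cation: ligand charges sum to -2; for the ion to be 4+, W = +6.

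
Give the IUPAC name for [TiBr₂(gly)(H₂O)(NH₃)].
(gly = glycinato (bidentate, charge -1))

There is no counter-ion, so the complex is neutral overall.
Ligand charges: 1×glycinato (-1 each), 2×bromo (-1 each), 1×ammine (neutral), 1×aqua (neutral); total -3. So Ti + (-3) = 0, giving Ti = +3.
Ligands are named alphabetically: ammine before aqua before bromo before glycinato.

ammineaquadibromo(glycinato)titanium(III)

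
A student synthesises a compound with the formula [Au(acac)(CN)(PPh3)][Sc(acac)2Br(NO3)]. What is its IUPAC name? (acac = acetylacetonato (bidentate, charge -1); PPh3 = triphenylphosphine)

(acetylacetonato)cyano(triphenylphosphine)gold(III) bis(acetylacetonato)bromonitratoscandate(III)

Both ions are complex: the cation is named first with the plain metal name, the anion second with the -ate form; each ion's ligands are alphabetised independently.
Scandium is always +3 in its complexes; the anion's ligand charges sum to -4, so the complex anion is 1−.
A 1:1 salt means the cation carries the equal and opposite charge, 1+.
Cation: ligand charges sum to -2; for the ion to be 1+, Au = +3.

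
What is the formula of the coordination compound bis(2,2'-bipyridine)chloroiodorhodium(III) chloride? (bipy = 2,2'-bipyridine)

[Rh(bipy)2ClI]Cl

Ligands: 2 2,2'-bipyridine (bipy, neutral), 1 iodo (I, -1), 1 chloro (Cl, -1). Ligand charge sum = -2.
With Rh in oxidation state +3, the complex ion is [Rh...]^1+.
Charge balance with chloride (-1) requires 1 complex ion per 1 chloride.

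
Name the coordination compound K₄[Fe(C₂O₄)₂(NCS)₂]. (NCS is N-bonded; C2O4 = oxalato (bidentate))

potassium diisothiocyanatodioxalatoferrate(II)

The 4 potassium counter-ions carry a total charge of +4, so each complex ion is 4−.
Ligand charges: 2×isothiocyanato (-1 each), 2×oxalato (-2 each); total -6. So Fe + (-6) = 4−, giving Fe = +2.
Ligands are named alphabetically: isothiocyanato before oxalato.
The complex ion is anionic, so iron takes the -ate form ferrate(II).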